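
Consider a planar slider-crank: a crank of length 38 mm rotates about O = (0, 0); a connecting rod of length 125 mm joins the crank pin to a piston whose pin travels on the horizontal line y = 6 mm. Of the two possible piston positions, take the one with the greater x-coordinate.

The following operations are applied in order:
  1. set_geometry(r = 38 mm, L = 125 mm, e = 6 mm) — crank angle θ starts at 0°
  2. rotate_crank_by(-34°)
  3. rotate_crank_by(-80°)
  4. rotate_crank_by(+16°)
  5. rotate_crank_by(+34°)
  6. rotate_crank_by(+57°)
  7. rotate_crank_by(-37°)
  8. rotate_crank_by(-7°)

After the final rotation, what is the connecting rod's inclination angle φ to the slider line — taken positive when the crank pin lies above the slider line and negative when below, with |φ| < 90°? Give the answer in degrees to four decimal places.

set_geometry: r = 38 mm, L = 125 mm, e = 6 mm; θ ← 0°
rotate_crank_by(-34°): θ ← 0° -34° = -34°
rotate_crank_by(-80°): θ ← -34° -80° = -114°
rotate_crank_by(+16°): θ ← -114° +16° = -98°
rotate_crank_by(+34°): θ ← -98° +34° = -64°
rotate_crank_by(+57°): θ ← -64° +57° = -7°
rotate_crank_by(-37°): θ ← -7° -37° = -44°
rotate_crank_by(-7°): θ ← -44° -7° = -51°
crank pin P = (r cos θ, r sin θ) = (23.914175, -29.531547)
h = r sin θ − e = -29.531547 − 6 = -35.531547
sin φ = h / L = -35.531547 / 125 = -0.28425237
φ = arcsin(-0.28425237) = -16.514164°

-16.5142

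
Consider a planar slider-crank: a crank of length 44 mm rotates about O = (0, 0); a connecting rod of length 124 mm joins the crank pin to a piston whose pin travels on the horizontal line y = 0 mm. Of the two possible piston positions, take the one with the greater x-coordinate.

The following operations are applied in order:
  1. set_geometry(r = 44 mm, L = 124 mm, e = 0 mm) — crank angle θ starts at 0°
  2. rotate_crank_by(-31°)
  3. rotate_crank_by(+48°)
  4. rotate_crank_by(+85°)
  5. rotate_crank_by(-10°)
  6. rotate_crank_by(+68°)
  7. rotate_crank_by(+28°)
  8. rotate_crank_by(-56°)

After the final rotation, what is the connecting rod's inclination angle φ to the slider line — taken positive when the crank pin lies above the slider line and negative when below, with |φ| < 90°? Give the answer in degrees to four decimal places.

set_geometry: r = 44 mm, L = 124 mm, e = 0 mm; θ ← 0°
rotate_crank_by(-31°): θ ← 0° -31° = -31°
rotate_crank_by(+48°): θ ← -31° +48° = 17°
rotate_crank_by(+85°): θ ← 17° +85° = 102°
rotate_crank_by(-10°): θ ← 102° -10° = 92°
rotate_crank_by(+68°): θ ← 92° +68° = 160°
rotate_crank_by(+28°): θ ← 160° +28° = 188°
rotate_crank_by(-56°): θ ← 188° -56° = 132°
crank pin P = (r cos θ, r sin θ) = (-29.441747, 32.698372)
h = r sin θ − e = 32.698372 − 0 = 32.698372
sin φ = h / L = 32.698372 / 124 = 0.26369655
φ = arcsin(0.26369655) = 15.289516°

15.2895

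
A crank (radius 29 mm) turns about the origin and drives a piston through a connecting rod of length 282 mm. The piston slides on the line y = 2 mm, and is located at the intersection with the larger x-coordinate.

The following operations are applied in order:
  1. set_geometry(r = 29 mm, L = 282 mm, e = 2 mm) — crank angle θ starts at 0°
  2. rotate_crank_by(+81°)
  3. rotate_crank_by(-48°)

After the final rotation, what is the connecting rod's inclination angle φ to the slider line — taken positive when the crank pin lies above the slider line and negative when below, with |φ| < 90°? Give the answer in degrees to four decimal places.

2.8038

set_geometry: r = 29 mm, L = 282 mm, e = 2 mm; θ ← 0°
rotate_crank_by(+81°): θ ← 0° +81° = 81°
rotate_crank_by(-48°): θ ← 81° -48° = 33°
crank pin P = (r cos θ, r sin θ) = (24.321446, 15.794532)
h = r sin θ − e = 15.794532 − 2 = 13.794532
sin φ = h / L = 13.794532 / 282 = 0.04891678
φ = arcsin(0.04891678) = 2.803844°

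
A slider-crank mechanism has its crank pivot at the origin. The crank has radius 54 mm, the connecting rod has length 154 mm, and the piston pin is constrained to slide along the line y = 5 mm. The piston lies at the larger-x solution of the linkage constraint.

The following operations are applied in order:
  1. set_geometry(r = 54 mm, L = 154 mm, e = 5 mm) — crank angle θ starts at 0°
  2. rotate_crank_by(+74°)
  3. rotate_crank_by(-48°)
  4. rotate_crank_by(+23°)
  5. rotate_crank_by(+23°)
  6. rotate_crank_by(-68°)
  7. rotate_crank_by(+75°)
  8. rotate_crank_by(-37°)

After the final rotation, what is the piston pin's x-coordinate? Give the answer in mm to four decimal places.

190.9500

set_geometry: r = 54 mm, L = 154 mm, e = 5 mm; θ ← 0°
rotate_crank_by(+74°): θ ← 0° +74° = 74°
rotate_crank_by(-48°): θ ← 74° -48° = 26°
rotate_crank_by(+23°): θ ← 26° +23° = 49°
rotate_crank_by(+23°): θ ← 49° +23° = 72°
rotate_crank_by(-68°): θ ← 72° -68° = 4°
rotate_crank_by(+75°): θ ← 4° +75° = 79°
rotate_crank_by(-37°): θ ← 79° -37° = 42°
crank pin P = (r cos θ, r sin θ) = (40.129821, 36.133053)
h = r sin θ − e = 36.133053 − 5 = 31.133053
x = r cos θ + √(L² − h²) = 40.129821 + √(23716.0 − 969.2670) = 40.129821 + 150.820201 = 190.950022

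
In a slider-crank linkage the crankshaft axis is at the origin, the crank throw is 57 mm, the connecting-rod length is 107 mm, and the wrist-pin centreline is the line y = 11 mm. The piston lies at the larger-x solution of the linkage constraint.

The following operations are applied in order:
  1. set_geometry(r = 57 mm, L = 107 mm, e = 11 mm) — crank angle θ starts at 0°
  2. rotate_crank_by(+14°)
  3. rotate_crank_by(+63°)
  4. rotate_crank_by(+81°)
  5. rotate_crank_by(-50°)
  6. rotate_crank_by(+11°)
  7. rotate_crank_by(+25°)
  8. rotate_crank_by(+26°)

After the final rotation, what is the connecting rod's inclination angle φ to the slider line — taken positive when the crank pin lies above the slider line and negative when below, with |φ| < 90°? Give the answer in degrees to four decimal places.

-0.5901

set_geometry: r = 57 mm, L = 107 mm, e = 11 mm; θ ← 0°
rotate_crank_by(+14°): θ ← 0° +14° = 14°
rotate_crank_by(+63°): θ ← 14° +63° = 77°
rotate_crank_by(+81°): θ ← 77° +81° = 158°
rotate_crank_by(-50°): θ ← 158° -50° = 108°
rotate_crank_by(+11°): θ ← 108° +11° = 119°
rotate_crank_by(+25°): θ ← 119° +25° = 144°
rotate_crank_by(+26°): θ ← 144° +26° = 170°
crank pin P = (r cos θ, r sin θ) = (-56.134042, 9.897946)
h = r sin θ − e = 9.897946 − 11 = -1.102054
sin φ = h / L = -1.102054 / 107 = -0.01029957
φ = arcsin(-0.01029957) = -0.590132°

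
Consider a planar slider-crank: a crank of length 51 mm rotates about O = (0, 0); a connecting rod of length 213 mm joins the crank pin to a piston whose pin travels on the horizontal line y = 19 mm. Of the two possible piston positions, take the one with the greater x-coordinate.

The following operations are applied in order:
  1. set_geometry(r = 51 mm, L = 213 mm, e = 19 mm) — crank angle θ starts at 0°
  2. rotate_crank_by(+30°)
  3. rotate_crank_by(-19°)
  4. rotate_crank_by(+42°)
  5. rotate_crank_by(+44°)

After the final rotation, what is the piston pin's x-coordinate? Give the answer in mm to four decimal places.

204.4246

set_geometry: r = 51 mm, L = 213 mm, e = 19 mm; θ ← 0°
rotate_crank_by(+30°): θ ← 0° +30° = 30°
rotate_crank_by(-19°): θ ← 30° -19° = 11°
rotate_crank_by(+42°): θ ← 11° +42° = 53°
rotate_crank_by(+44°): θ ← 53° +44° = 97°
crank pin P = (r cos θ, r sin θ) = (-6.215337, 50.619854)
h = r sin θ − e = 50.619854 − 19 = 31.619854
x = r cos θ + √(L² − h²) = -6.215337 + √(45369.0 − 999.8152) = -6.215337 + 210.639941 = 204.424605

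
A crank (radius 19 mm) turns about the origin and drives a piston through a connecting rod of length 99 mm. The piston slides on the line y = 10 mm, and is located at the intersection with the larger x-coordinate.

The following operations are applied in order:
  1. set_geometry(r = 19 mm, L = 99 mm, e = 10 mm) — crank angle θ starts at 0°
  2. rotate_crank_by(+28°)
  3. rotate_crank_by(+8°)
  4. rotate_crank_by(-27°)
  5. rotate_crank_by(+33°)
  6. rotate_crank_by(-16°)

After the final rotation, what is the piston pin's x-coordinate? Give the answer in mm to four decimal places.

116.0630

set_geometry: r = 19 mm, L = 99 mm, e = 10 mm; θ ← 0°
rotate_crank_by(+28°): θ ← 0° +28° = 28°
rotate_crank_by(+8°): θ ← 28° +8° = 36°
rotate_crank_by(-27°): θ ← 36° -27° = 9°
rotate_crank_by(+33°): θ ← 9° +33° = 42°
rotate_crank_by(-16°): θ ← 42° -16° = 26°
crank pin P = (r cos θ, r sin θ) = (17.077087, 8.329052)
h = r sin θ − e = 8.329052 − 10 = -1.670948
x = r cos θ + √(L² − h²) = 17.077087 + √(9801.0 − 2.7921) = 17.077087 + 98.985898 = 116.062985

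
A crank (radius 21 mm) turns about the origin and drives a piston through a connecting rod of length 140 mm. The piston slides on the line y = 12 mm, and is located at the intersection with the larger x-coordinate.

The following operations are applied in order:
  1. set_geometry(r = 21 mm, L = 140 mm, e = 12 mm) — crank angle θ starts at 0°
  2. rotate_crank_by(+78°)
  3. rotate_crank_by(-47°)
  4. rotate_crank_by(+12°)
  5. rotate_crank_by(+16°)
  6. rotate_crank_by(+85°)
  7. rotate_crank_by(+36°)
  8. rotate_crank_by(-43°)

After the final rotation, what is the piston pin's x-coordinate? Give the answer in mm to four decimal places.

124.6223

set_geometry: r = 21 mm, L = 140 mm, e = 12 mm; θ ← 0°
rotate_crank_by(+78°): θ ← 0° +78° = 78°
rotate_crank_by(-47°): θ ← 78° -47° = 31°
rotate_crank_by(+12°): θ ← 31° +12° = 43°
rotate_crank_by(+16°): θ ← 43° +16° = 59°
rotate_crank_by(+85°): θ ← 59° +85° = 144°
rotate_crank_by(+36°): θ ← 144° +36° = 180°
rotate_crank_by(-43°): θ ← 180° -43° = 137°
crank pin P = (r cos θ, r sin θ) = (-15.358428, 14.321966)
h = r sin θ − e = 14.321966 − 12 = 2.321966
x = r cos θ + √(L² − h²) = -15.358428 + √(19600.0 − 5.3915) = -15.358428 + 139.980743 = 124.622315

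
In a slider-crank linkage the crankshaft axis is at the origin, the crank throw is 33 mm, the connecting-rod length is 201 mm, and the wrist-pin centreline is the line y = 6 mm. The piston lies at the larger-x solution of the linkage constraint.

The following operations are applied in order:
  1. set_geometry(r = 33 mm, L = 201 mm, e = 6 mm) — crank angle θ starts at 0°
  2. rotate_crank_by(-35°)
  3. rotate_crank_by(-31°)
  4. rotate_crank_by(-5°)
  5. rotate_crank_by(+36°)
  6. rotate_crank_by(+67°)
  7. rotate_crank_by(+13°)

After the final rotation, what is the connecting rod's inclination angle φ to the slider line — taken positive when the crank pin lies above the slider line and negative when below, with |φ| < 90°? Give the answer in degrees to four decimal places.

4.9474

set_geometry: r = 33 mm, L = 201 mm, e = 6 mm; θ ← 0°
rotate_crank_by(-35°): θ ← 0° -35° = -35°
rotate_crank_by(-31°): θ ← -35° -31° = -66°
rotate_crank_by(-5°): θ ← -66° -5° = -71°
rotate_crank_by(+36°): θ ← -71° +36° = -35°
rotate_crank_by(+67°): θ ← -35° +67° = 32°
rotate_crank_by(+13°): θ ← 32° +13° = 45°
crank pin P = (r cos θ, r sin θ) = (23.334524, 23.334524)
h = r sin θ − e = 23.334524 − 6 = 17.334524
sin φ = h / L = 17.334524 / 201 = 0.08624141
φ = arcsin(0.08624141) = 4.947415°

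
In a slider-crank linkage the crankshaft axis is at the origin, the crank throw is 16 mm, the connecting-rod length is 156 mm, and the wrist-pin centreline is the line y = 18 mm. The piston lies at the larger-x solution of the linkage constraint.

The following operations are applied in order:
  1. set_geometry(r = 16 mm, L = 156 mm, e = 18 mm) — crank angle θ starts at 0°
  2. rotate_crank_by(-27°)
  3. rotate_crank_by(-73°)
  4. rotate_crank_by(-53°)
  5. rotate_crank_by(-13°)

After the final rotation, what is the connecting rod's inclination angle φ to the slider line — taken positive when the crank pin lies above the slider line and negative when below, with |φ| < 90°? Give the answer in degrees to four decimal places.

set_geometry: r = 16 mm, L = 156 mm, e = 18 mm; θ ← 0°
rotate_crank_by(-27°): θ ← 0° -27° = -27°
rotate_crank_by(-73°): θ ← -27° -73° = -100°
rotate_crank_by(-53°): θ ← -100° -53° = -153°
rotate_crank_by(-13°): θ ← -153° -13° = -166°
crank pin P = (r cos θ, r sin θ) = (-15.524732, -3.870750)
h = r sin θ − e = -3.870750 − 18 = -21.870750
sin φ = h / L = -21.870750 / 156 = -0.14019712
φ = arcsin(-0.14019712) = -8.059253°

-8.0593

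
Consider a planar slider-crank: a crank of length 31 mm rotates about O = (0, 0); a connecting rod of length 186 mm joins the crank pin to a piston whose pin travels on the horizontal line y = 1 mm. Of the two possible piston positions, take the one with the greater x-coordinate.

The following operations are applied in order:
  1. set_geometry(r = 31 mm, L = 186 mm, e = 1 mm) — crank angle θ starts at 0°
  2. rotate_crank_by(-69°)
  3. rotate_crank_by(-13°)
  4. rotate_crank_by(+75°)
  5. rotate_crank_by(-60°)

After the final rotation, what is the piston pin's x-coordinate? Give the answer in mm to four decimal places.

set_geometry: r = 31 mm, L = 186 mm, e = 1 mm; θ ← 0°
rotate_crank_by(-69°): θ ← 0° -69° = -69°
rotate_crank_by(-13°): θ ← -69° -13° = -82°
rotate_crank_by(+75°): θ ← -82° +75° = -7°
rotate_crank_by(-60°): θ ← -7° -60° = -67°
crank pin P = (r cos θ, r sin θ) = (12.112665, -28.535650)
h = r sin θ − e = -28.535650 − 1 = -29.535650
x = r cos θ + √(L² − h²) = 12.112665 + √(34596.0 − 872.3546) = 12.112665 + 183.639988 = 195.752653

195.7527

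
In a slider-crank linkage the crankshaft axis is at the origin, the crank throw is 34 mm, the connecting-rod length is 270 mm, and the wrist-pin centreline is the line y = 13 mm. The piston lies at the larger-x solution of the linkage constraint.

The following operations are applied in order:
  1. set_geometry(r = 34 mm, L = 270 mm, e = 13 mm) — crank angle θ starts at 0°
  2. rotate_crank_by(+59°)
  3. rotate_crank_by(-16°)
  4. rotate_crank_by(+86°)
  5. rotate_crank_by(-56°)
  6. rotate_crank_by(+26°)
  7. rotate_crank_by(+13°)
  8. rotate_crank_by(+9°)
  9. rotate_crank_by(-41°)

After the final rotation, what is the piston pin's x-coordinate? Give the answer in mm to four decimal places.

set_geometry: r = 34 mm, L = 270 mm, e = 13 mm; θ ← 0°
rotate_crank_by(+59°): θ ← 0° +59° = 59°
rotate_crank_by(-16°): θ ← 59° -16° = 43°
rotate_crank_by(+86°): θ ← 43° +86° = 129°
rotate_crank_by(-56°): θ ← 129° -56° = 73°
rotate_crank_by(+26°): θ ← 73° +26° = 99°
rotate_crank_by(+13°): θ ← 99° +13° = 112°
rotate_crank_by(+9°): θ ← 112° +9° = 121°
rotate_crank_by(-41°): θ ← 121° -41° = 80°
crank pin P = (r cos θ, r sin θ) = (5.904038, 33.483464)
h = r sin θ − e = 33.483464 − 13 = 20.483464
x = r cos θ + √(L² − h²) = 5.904038 + √(72900.0 − 419.5723) = 5.904038 + 269.221893 = 275.125931

275.1259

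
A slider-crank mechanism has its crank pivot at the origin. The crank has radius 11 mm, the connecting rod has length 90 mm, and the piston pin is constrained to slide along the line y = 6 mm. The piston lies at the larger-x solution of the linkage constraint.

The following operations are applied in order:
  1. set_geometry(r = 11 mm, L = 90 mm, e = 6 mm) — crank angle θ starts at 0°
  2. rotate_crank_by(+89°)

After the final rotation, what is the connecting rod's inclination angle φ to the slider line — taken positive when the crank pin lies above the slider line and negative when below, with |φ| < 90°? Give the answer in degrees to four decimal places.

set_geometry: r = 11 mm, L = 90 mm, e = 6 mm; θ ← 0°
rotate_crank_by(+89°): θ ← 0° +89° = 89°
crank pin P = (r cos θ, r sin θ) = (0.191976, 10.998325)
h = r sin θ − e = 10.998325 − 6 = 4.998325
sin φ = h / L = 4.998325 / 90 = 0.05553694
φ = arcsin(0.05553694) = 3.183670°

3.1837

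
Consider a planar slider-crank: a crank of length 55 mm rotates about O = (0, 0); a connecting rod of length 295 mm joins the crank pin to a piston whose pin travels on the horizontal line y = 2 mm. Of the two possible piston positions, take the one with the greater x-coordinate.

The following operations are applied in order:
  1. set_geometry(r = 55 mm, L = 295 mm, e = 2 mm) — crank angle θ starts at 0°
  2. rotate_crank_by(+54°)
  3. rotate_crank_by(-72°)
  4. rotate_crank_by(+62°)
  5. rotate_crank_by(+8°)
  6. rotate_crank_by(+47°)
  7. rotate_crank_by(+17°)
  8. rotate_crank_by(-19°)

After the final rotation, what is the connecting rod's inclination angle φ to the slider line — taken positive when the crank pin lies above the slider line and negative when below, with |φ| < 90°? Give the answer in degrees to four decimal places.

10.2691

set_geometry: r = 55 mm, L = 295 mm, e = 2 mm; θ ← 0°
rotate_crank_by(+54°): θ ← 0° +54° = 54°
rotate_crank_by(-72°): θ ← 54° -72° = -18°
rotate_crank_by(+62°): θ ← -18° +62° = 44°
rotate_crank_by(+8°): θ ← 44° +8° = 52°
rotate_crank_by(+47°): θ ← 52° +47° = 99°
rotate_crank_by(+17°): θ ← 99° +17° = 116°
rotate_crank_by(-19°): θ ← 116° -19° = 97°
crank pin P = (r cos θ, r sin θ) = (-6.702814, 54.590038)
h = r sin θ − e = 54.590038 − 2 = 52.590038
sin φ = h / L = 52.590038 / 295 = 0.17827132
φ = arcsin(0.17827132) = 10.269085°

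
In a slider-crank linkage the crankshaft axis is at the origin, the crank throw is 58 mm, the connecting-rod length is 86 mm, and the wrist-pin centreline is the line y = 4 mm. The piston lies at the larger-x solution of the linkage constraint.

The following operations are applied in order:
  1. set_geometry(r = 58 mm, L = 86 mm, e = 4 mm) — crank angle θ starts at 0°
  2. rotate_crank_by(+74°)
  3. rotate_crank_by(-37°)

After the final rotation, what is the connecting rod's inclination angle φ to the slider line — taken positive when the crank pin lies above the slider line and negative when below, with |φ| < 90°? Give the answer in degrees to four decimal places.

21.0611

set_geometry: r = 58 mm, L = 86 mm, e = 4 mm; θ ← 0°
rotate_crank_by(+74°): θ ← 0° +74° = 74°
rotate_crank_by(-37°): θ ← 74° -37° = 37°
crank pin P = (r cos θ, r sin θ) = (46.320860, 34.905271)
h = r sin θ − e = 34.905271 − 4 = 30.905271
sin φ = h / L = 30.905271 / 86 = 0.35936362
φ = arcsin(0.35936362) = 21.061119°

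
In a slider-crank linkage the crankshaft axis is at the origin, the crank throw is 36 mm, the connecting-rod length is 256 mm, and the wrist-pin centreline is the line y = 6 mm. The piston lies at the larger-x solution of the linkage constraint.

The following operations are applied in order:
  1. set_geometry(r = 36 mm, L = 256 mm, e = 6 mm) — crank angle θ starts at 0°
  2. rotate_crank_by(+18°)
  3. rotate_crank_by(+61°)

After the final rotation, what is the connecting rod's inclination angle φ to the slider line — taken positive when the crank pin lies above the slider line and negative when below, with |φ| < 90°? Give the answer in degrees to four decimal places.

6.5808

set_geometry: r = 36 mm, L = 256 mm, e = 6 mm; θ ← 0°
rotate_crank_by(+18°): θ ← 0° +18° = 18°
rotate_crank_by(+61°): θ ← 18° +61° = 79°
crank pin P = (r cos θ, r sin θ) = (6.869124, 35.338579)
h = r sin θ − e = 35.338579 − 6 = 29.338579
sin φ = h / L = 29.338579 / 256 = 0.11460382
φ = arcsin(0.11460382) = 6.580775°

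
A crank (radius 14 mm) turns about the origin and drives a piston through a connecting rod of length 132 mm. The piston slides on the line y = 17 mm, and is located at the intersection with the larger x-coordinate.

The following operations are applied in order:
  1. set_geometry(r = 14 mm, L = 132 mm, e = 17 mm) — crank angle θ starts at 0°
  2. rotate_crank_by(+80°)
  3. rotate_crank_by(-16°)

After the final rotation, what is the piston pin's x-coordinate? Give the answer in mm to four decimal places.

set_geometry: r = 14 mm, L = 132 mm, e = 17 mm; θ ← 0°
rotate_crank_by(+80°): θ ← 0° +80° = 80°
rotate_crank_by(-16°): θ ← 80° -16° = 64°
crank pin P = (r cos θ, r sin θ) = (6.137196, 12.583117)
h = r sin θ − e = 12.583117 − 17 = -4.416883
x = r cos θ + √(L² − h²) = 6.137196 + √(17424.0 − 19.5089) = 6.137196 + 131.926082 = 138.063278

138.0633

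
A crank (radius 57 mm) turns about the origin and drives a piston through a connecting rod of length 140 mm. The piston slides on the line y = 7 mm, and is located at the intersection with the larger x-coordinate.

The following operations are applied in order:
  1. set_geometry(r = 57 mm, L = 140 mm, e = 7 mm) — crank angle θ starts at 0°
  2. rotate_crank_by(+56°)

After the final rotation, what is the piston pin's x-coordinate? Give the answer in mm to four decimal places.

set_geometry: r = 57 mm, L = 140 mm, e = 7 mm; θ ← 0°
rotate_crank_by(+56°): θ ← 0° +56° = 56°
crank pin P = (r cos θ, r sin θ) = (31.873995, 47.255142)
h = r sin θ − e = 47.255142 − 7 = 40.255142
x = r cos θ + √(L² − h²) = 31.873995 + √(19600.0 − 1620.4764) = 31.873995 + 134.087746 = 165.961741

165.9617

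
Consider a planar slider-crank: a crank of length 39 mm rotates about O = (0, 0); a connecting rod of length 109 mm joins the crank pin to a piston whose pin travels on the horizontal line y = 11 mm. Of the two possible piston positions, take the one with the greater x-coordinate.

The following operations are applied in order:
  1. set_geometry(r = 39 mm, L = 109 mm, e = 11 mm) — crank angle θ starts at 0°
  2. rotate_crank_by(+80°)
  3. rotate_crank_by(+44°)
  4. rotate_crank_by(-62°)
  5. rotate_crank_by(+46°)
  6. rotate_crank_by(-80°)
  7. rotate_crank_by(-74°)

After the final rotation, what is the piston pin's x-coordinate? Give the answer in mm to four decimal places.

set_geometry: r = 39 mm, L = 109 mm, e = 11 mm; θ ← 0°
rotate_crank_by(+80°): θ ← 0° +80° = 80°
rotate_crank_by(+44°): θ ← 80° +44° = 124°
rotate_crank_by(-62°): θ ← 124° -62° = 62°
rotate_crank_by(+46°): θ ← 62° +46° = 108°
rotate_crank_by(-80°): θ ← 108° -80° = 28°
rotate_crank_by(-74°): θ ← 28° -74° = -46°
crank pin P = (r cos θ, r sin θ) = (27.091676, -28.054252)
h = r sin θ − e = -28.054252 − 11 = -39.054252
x = r cos θ + √(L² − h²) = 27.091676 + √(11881.0 − 1525.2346) = 27.091676 + 101.763281 = 128.854958

128.8550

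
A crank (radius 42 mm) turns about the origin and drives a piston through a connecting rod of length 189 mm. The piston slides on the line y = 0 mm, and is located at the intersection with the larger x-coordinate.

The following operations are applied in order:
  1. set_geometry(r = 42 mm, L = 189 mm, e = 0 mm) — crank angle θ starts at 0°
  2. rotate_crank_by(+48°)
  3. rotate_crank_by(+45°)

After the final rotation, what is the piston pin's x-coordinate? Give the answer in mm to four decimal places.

182.0893

set_geometry: r = 42 mm, L = 189 mm, e = 0 mm; θ ← 0°
rotate_crank_by(+48°): θ ← 0° +48° = 48°
rotate_crank_by(+45°): θ ← 48° +45° = 93°
crank pin P = (r cos θ, r sin θ) = (-2.198110, 41.942440)
h = r sin θ − e = 41.942440 − 0 = 41.942440
x = r cos θ + √(L² − h²) = -2.198110 + √(35721.0 − 1759.1683) = -2.198110 + 184.287362 = 182.089252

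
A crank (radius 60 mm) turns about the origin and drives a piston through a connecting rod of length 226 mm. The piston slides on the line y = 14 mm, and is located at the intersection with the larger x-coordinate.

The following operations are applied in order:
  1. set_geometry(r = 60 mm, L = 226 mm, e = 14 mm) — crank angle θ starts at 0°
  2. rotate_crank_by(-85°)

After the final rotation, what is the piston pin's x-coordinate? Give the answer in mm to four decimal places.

218.8499

set_geometry: r = 60 mm, L = 226 mm, e = 14 mm; θ ← 0°
rotate_crank_by(-85°): θ ← 0° -85° = -85°
crank pin P = (r cos θ, r sin θ) = (5.229345, -59.771682)
h = r sin θ − e = -59.771682 − 14 = -73.771682
x = r cos θ + √(L² − h²) = 5.229345 + √(51076.0 − 5442.2610) = 5.229345 + 213.620549 = 218.849894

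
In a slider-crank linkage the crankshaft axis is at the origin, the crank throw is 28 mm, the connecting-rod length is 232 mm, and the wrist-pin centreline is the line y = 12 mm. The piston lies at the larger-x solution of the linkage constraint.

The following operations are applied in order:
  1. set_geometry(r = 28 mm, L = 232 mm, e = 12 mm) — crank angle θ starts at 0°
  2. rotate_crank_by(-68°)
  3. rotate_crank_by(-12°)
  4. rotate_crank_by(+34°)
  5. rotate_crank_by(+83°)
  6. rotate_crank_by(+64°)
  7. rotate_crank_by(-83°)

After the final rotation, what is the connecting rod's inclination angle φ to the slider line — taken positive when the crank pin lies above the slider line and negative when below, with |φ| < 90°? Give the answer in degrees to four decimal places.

set_geometry: r = 28 mm, L = 232 mm, e = 12 mm; θ ← 0°
rotate_crank_by(-68°): θ ← 0° -68° = -68°
rotate_crank_by(-12°): θ ← -68° -12° = -80°
rotate_crank_by(+34°): θ ← -80° +34° = -46°
rotate_crank_by(+83°): θ ← -46° +83° = 37°
rotate_crank_by(+64°): θ ← 37° +64° = 101°
rotate_crank_by(-83°): θ ← 101° -83° = 18°
crank pin P = (r cos θ, r sin θ) = (26.629582, 8.652476)
h = r sin θ − e = 8.652476 − 12 = -3.347524
sin φ = h / L = -3.347524 / 232 = -0.01442898
φ = arcsin(-0.01442898) = -0.826749°

-0.8267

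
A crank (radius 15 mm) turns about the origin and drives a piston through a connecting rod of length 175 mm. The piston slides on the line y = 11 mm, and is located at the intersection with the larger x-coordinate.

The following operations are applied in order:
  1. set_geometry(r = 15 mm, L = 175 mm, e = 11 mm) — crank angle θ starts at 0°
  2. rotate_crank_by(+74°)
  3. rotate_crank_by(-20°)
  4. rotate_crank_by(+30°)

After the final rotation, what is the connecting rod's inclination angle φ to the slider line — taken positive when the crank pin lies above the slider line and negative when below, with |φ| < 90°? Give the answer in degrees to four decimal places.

set_geometry: r = 15 mm, L = 175 mm, e = 11 mm; θ ← 0°
rotate_crank_by(+74°): θ ← 0° +74° = 74°
rotate_crank_by(-20°): θ ← 74° -20° = 54°
rotate_crank_by(+30°): θ ← 54° +30° = 84°
crank pin P = (r cos θ, r sin θ) = (1.567927, 14.917828)
h = r sin θ − e = 14.917828 − 11 = 3.917828
sin φ = h / L = 3.917828 / 175 = 0.02238759
φ = arcsin(0.02238759) = 1.282822°

1.2828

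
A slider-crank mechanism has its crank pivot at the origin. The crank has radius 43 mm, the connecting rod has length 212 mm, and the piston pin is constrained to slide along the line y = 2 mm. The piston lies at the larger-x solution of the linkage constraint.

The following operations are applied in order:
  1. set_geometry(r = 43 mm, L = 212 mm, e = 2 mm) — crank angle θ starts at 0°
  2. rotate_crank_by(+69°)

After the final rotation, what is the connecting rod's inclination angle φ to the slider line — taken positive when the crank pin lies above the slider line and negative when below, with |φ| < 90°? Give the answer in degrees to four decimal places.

set_geometry: r = 43 mm, L = 212 mm, e = 2 mm; θ ← 0°
rotate_crank_by(+69°): θ ← 0° +69° = 69°
crank pin P = (r cos θ, r sin θ) = (15.409822, 40.143958)
h = r sin θ − e = 40.143958 − 2 = 38.143958
sin φ = h / L = 38.143958 / 212 = 0.17992433
φ = arcsin(0.17992433) = 10.365352°

10.3654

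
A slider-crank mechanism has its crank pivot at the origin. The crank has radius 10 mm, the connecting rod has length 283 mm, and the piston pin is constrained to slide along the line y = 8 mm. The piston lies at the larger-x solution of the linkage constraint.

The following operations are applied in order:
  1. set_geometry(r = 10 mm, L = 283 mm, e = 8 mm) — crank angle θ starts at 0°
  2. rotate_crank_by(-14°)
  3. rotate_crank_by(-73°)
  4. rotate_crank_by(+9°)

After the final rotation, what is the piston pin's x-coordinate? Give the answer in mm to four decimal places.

284.5199

set_geometry: r = 10 mm, L = 283 mm, e = 8 mm; θ ← 0°
rotate_crank_by(-14°): θ ← 0° -14° = -14°
rotate_crank_by(-73°): θ ← -14° -73° = -87°
rotate_crank_by(+9°): θ ← -87° +9° = -78°
crank pin P = (r cos θ, r sin θ) = (2.079117, -9.781476)
h = r sin θ − e = -9.781476 − 8 = -17.781476
x = r cos θ + √(L² − h²) = 2.079117 + √(80089.0 − 316.1809) = 2.079117 + 282.440824 = 284.519941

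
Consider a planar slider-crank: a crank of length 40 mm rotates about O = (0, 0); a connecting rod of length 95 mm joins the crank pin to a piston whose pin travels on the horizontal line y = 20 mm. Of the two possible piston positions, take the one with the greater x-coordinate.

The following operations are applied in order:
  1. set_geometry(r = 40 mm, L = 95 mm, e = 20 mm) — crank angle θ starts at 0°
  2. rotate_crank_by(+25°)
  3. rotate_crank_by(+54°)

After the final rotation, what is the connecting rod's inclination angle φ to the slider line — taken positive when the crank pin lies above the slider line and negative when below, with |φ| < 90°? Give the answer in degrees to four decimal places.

set_geometry: r = 40 mm, L = 95 mm, e = 20 mm; θ ← 0°
rotate_crank_by(+25°): θ ← 0° +25° = 25°
rotate_crank_by(+54°): θ ← 25° +54° = 79°
crank pin P = (r cos θ, r sin θ) = (7.632360, 39.265087)
h = r sin θ − e = 39.265087 − 20 = 19.265087
sin φ = h / L = 19.265087 / 95 = 0.20279039
φ = arcsin(0.20279039) = 11.700181°

11.7002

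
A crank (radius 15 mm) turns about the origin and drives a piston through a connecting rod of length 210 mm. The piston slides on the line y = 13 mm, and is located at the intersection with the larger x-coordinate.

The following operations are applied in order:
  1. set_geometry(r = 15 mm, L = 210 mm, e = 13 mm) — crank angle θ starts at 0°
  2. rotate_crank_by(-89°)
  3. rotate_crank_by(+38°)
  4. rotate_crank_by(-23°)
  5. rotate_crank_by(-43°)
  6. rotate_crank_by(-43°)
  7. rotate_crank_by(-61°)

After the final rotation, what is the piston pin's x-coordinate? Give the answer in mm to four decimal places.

198.6556

set_geometry: r = 15 mm, L = 210 mm, e = 13 mm; θ ← 0°
rotate_crank_by(-89°): θ ← 0° -89° = -89°
rotate_crank_by(+38°): θ ← -89° +38° = -51°
rotate_crank_by(-23°): θ ← -51° -23° = -74°
rotate_crank_by(-43°): θ ← -74° -43° = -117°
rotate_crank_by(-43°): θ ← -117° -43° = -160°
rotate_crank_by(-61°): θ ← -160° -61° = -221°
crank pin P = (r cos θ, r sin θ) = (-11.320644, 9.840885)
h = r sin θ − e = 9.840885 − 13 = -3.159115
x = r cos θ + √(L² − h²) = -11.320644 + √(44100.0 − 9.9800) = -11.320644 + 209.976237 = 198.655593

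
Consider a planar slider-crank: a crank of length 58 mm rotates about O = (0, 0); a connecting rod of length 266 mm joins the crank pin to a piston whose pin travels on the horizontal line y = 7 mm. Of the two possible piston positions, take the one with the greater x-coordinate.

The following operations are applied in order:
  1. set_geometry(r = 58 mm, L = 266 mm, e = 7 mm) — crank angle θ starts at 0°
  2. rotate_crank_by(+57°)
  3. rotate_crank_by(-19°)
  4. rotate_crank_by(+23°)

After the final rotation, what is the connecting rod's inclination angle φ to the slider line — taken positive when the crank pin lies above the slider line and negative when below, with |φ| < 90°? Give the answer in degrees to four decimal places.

9.4618

set_geometry: r = 58 mm, L = 266 mm, e = 7 mm; θ ← 0°
rotate_crank_by(+57°): θ ← 0° +57° = 57°
rotate_crank_by(-19°): θ ← 57° -19° = 38°
rotate_crank_by(+23°): θ ← 38° +23° = 61°
crank pin P = (r cos θ, r sin θ) = (28.118958, 50.727943)
h = r sin θ − e = 50.727943 − 7 = 43.727943
sin φ = h / L = 43.727943 / 266 = 0.16439076
φ = arcsin(0.16439076) = 9.461845°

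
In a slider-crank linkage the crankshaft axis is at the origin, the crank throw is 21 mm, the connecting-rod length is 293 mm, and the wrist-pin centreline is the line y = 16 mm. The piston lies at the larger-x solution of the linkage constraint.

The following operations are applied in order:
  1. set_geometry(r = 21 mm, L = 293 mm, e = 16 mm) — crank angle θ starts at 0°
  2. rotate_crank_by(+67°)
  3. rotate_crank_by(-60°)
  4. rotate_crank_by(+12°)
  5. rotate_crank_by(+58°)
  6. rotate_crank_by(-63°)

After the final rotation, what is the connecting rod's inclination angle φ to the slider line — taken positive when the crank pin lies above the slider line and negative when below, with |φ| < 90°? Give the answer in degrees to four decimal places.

set_geometry: r = 21 mm, L = 293 mm, e = 16 mm; θ ← 0°
rotate_crank_by(+67°): θ ← 0° +67° = 67°
rotate_crank_by(-60°): θ ← 67° -60° = 7°
rotate_crank_by(+12°): θ ← 7° +12° = 19°
rotate_crank_by(+58°): θ ← 19° +58° = 77°
rotate_crank_by(-63°): θ ← 77° -63° = 14°
crank pin P = (r cos θ, r sin θ) = (20.376210, 5.080360)
h = r sin θ − e = 5.080360 − 16 = -10.919640
sin φ = h / L = -10.919640 / 293 = -0.03726840
φ = arcsin(-0.03726840) = -2.135816°

-2.1358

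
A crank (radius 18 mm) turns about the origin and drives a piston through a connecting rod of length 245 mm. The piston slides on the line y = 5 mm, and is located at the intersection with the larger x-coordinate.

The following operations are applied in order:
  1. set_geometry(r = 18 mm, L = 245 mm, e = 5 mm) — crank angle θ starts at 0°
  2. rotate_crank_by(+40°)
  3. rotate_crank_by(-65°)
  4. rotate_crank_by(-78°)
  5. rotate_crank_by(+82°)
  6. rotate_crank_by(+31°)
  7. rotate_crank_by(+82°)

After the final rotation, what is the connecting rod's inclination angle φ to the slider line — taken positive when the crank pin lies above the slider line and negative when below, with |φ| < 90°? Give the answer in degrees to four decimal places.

3.0390

set_geometry: r = 18 mm, L = 245 mm, e = 5 mm; θ ← 0°
rotate_crank_by(+40°): θ ← 0° +40° = 40°
rotate_crank_by(-65°): θ ← 40° -65° = -25°
rotate_crank_by(-78°): θ ← -25° -78° = -103°
rotate_crank_by(+82°): θ ← -103° +82° = -21°
rotate_crank_by(+31°): θ ← -21° +31° = 10°
rotate_crank_by(+82°): θ ← 10° +82° = 92°
crank pin P = (r cos θ, r sin θ) = (-0.628191, 17.989035)
h = r sin θ − e = 17.989035 − 5 = 12.989035
sin φ = h / L = 12.989035 / 245 = 0.05301647
φ = arcsin(0.05301647) = 3.039045°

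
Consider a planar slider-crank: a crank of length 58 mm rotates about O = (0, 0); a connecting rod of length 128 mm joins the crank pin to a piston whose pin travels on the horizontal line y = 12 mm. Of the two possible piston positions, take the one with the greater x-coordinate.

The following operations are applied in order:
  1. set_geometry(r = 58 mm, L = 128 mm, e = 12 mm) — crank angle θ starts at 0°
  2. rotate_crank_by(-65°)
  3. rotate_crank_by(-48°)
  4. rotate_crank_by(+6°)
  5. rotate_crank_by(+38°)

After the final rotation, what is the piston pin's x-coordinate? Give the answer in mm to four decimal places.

130.3686

set_geometry: r = 58 mm, L = 128 mm, e = 12 mm; θ ← 0°
rotate_crank_by(-65°): θ ← 0° -65° = -65°
rotate_crank_by(-48°): θ ← -65° -48° = -113°
rotate_crank_by(+6°): θ ← -113° +6° = -107°
rotate_crank_by(+38°): θ ← -107° +38° = -69°
crank pin P = (r cos θ, r sin θ) = (20.785341, -54.147665)
h = r sin θ − e = -54.147665 − 12 = -66.147665
x = r cos θ + √(L² − h²) = 20.785341 + √(16384.0 − 4375.5136) = 20.785341 + 109.583240 = 130.368581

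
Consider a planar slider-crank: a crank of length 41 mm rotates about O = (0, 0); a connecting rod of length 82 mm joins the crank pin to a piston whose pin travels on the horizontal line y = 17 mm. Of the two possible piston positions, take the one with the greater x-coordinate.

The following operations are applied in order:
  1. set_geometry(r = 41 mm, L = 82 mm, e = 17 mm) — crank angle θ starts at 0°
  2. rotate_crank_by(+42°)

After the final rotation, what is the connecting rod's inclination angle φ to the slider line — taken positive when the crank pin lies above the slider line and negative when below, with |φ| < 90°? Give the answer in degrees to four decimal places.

set_geometry: r = 41 mm, L = 82 mm, e = 17 mm; θ ← 0°
rotate_crank_by(+42°): θ ← 0° +42° = 42°
crank pin P = (r cos θ, r sin θ) = (30.468938, 27.434355)
h = r sin θ − e = 27.434355 − 17 = 10.434355
sin φ = h / L = 10.434355 / 82 = 0.12724823
φ = arcsin(0.12724823) = 7.310607°

7.3106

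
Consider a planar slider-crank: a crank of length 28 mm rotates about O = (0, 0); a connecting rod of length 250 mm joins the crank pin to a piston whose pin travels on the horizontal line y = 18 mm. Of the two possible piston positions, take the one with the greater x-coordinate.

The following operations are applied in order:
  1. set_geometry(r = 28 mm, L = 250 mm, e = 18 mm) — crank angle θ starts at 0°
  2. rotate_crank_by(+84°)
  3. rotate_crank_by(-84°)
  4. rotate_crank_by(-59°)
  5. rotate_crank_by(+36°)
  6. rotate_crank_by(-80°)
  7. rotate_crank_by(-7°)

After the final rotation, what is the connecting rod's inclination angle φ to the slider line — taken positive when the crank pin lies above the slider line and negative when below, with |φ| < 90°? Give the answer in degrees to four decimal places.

set_geometry: r = 28 mm, L = 250 mm, e = 18 mm; θ ← 0°
rotate_crank_by(+84°): θ ← 0° +84° = 84°
rotate_crank_by(-84°): θ ← 84° -84° = 0°
rotate_crank_by(-59°): θ ← 0° -59° = -59°
rotate_crank_by(+36°): θ ← -59° +36° = -23°
rotate_crank_by(-80°): θ ← -23° -80° = -103°
rotate_crank_by(-7°): θ ← -103° -7° = -110°
crank pin P = (r cos θ, r sin θ) = (-9.576564, -26.311393)
h = r sin θ − e = -26.311393 − 18 = -44.311393
sin φ = h / L = -44.311393 / 250 = -0.17724557
φ = arcsin(-0.17724557) = -10.209363°

-10.2094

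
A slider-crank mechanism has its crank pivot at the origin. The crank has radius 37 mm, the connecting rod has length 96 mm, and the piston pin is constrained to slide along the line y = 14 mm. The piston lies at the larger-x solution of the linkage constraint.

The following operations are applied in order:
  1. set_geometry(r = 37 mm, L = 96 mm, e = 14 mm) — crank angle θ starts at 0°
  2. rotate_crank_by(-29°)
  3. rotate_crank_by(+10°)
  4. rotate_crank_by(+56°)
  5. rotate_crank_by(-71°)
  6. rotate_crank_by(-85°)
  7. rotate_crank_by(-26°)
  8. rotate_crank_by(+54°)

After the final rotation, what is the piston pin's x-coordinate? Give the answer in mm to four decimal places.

set_geometry: r = 37 mm, L = 96 mm, e = 14 mm; θ ← 0°
rotate_crank_by(-29°): θ ← 0° -29° = -29°
rotate_crank_by(+10°): θ ← -29° +10° = -19°
rotate_crank_by(+56°): θ ← -19° +56° = 37°
rotate_crank_by(-71°): θ ← 37° -71° = -34°
rotate_crank_by(-85°): θ ← -34° -85° = -119°
rotate_crank_by(-26°): θ ← -119° -26° = -145°
rotate_crank_by(+54°): θ ← -145° +54° = -91°
crank pin P = (r cos θ, r sin θ) = (-0.645739, -36.994365)
h = r sin θ − e = -36.994365 − 14 = -50.994365
x = r cos θ + √(L² − h²) = -0.645739 + √(9216.0 − 2600.4252) = -0.645739 + 81.336184 = 80.690445

80.6904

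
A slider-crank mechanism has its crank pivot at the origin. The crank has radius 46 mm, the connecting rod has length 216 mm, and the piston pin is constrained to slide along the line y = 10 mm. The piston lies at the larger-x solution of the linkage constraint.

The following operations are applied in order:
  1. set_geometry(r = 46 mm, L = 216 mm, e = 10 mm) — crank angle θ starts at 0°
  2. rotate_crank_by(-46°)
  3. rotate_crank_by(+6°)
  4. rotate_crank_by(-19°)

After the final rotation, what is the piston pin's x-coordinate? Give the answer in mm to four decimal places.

233.9599

set_geometry: r = 46 mm, L = 216 mm, e = 10 mm; θ ← 0°
rotate_crank_by(-46°): θ ← 0° -46° = -46°
rotate_crank_by(+6°): θ ← -46° +6° = -40°
rotate_crank_by(-19°): θ ← -40° -19° = -59°
crank pin P = (r cos θ, r sin θ) = (23.691751, -39.429696)
h = r sin θ − e = -39.429696 − 10 = -49.429696
x = r cos θ + √(L² − h²) = 23.691751 + √(46656.0 − 2443.2948) = 23.691751 + 210.268174 = 233.959926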